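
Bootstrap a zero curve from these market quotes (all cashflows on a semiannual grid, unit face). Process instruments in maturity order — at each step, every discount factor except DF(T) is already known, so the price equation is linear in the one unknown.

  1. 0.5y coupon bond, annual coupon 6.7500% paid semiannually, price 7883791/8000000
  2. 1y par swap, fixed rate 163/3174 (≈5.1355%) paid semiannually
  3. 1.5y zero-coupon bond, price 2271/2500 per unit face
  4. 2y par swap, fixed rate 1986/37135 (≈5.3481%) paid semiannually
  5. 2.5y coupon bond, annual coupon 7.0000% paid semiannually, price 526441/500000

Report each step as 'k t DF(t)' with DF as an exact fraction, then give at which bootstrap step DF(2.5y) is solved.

step 1 [0.5y] bond c/2=27/800: DF=(7883791/8000000 − 27/800·(0))/(1+27/800) = 9533/10000 ≈ 0.953300
step 2 [1y] swap r/2=163/6348: DF=(1 − 163/6348·(0.953300))/(1+163/6348) = 9511/10000 ≈ 0.951100
step 3 [1.5y] zero: DF = P = 2271/2500 ≈ 0.908400
step 4 [2y] swap r/2=993/37135: DF=(1 − 993/37135·(0.953300+0.951100+0.908400))/(1+993/37135) = 9007/10000 ≈ 0.900700
step 5 [2.5y] bond c/2=7/200: DF=(526441/500000 − 7/200·(0.953300+0.951100+0.908400+0.900700))/(1+7/200) = 8917/10000 ≈ 0.891700

1 1/2 9533/10000
2 1 9511/10000
3 3/2 2271/2500
4 2 9007/10000
5 5/2 8917/10000
DF(2.5y) is solved at step 5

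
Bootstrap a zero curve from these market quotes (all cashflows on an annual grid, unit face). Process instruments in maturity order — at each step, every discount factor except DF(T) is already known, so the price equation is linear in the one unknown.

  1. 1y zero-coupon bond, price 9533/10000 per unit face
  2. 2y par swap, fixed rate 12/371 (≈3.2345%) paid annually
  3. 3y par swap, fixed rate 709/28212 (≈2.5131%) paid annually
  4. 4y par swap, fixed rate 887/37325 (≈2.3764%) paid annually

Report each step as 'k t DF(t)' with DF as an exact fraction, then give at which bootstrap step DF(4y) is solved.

step 1 [1y] zero: DF = P = 9533/10000 ≈ 0.953300
step 2 [2y] swap r/1=12/371: DF=(1 − 12/371·(0.953300))/(1+12/371) = 2347/2500 ≈ 0.938800
step 3 [3y] swap r/1=709/28212: DF=(1 − 709/28212·(0.953300+0.938800))/(1+709/28212) = 9291/10000 ≈ 0.929100
step 4 [4y] swap r/1=887/37325: DF=(1 − 887/37325·(0.953300+0.938800+0.929100))/(1+887/37325) = 9113/10000 ≈ 0.911300

1 1 9533/10000
2 2 2347/2500
3 3 9291/10000
4 4 9113/10000
DF(4y) is solved at step 4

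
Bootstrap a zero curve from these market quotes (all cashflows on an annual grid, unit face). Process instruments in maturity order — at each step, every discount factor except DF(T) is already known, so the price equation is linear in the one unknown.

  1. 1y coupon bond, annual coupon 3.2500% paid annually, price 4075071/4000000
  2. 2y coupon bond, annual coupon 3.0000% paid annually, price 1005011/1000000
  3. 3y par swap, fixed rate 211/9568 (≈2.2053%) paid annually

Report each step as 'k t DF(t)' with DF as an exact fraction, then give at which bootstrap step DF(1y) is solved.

1 1 9867/10000
2 2 947/1000
3 3 9367/10000
DF(1y) is solved at step 1

step 1 [1y] bond c/1=13/400: DF=(4075071/4000000 − 13/400·(0))/(1+13/400) = 9867/10000 ≈ 0.986700
step 2 [2y] bond c/1=3/100: DF=(1005011/1000000 − 3/100·(0.986700))/(1+3/100) = 947/1000 ≈ 0.947000
step 3 [3y] swap r/1=211/9568: DF=(1 − 211/9568·(0.986700+0.947000))/(1+211/9568) = 9367/10000 ≈ 0.936700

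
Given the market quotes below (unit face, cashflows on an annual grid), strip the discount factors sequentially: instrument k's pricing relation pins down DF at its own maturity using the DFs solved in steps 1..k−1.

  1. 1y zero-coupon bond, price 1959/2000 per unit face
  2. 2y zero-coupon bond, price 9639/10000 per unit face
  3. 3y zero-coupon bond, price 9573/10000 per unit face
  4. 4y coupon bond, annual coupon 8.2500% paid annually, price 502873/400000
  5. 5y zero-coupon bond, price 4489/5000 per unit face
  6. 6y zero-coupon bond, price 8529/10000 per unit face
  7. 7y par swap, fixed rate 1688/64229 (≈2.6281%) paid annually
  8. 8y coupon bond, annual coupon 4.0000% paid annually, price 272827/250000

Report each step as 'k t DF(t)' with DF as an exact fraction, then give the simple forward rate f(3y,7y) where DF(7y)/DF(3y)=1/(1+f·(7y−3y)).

1 1 1959/2000
2 2 9639/10000
3 3 9573/10000
4 4 9403/10000
5 5 4489/5000
6 6 8529/10000
7 7 1039/1250
8 8 8023/10000
f(3y,7y) = ((9573/10000)/(1039/1250) − 1)/(4) = 1261/33248 ≈ 3.7927%

step 1 [1y] zero: DF = P = 1959/2000 ≈ 0.979500
step 2 [2y] zero: DF = P = 9639/10000 ≈ 0.963900
step 3 [3y] zero: DF = P = 9573/10000 ≈ 0.957300
step 4 [4y] bond c/1=33/400: DF=(502873/400000 − 33/400·(0.979500+0.963900+0.957300))/(1+33/400) = 9403/10000 ≈ 0.940300
step 5 [5y] zero: DF = P = 4489/5000 ≈ 0.897800
step 6 [6y] zero: DF = P = 8529/10000 ≈ 0.852900
step 7 [7y] swap r/1=1688/64229: DF=(1 − 1688/64229·(0.979500+0.963900+0.957300+0.940300+0.897800+0.852900))/(1+1688/64229) = 1039/1250 ≈ 0.831200
step 8 [8y] bond c/1=1/25: DF=(272827/250000 − 1/25·(0.979500+0.963900+0.957300+0.940300+0.897800+0.852900+0.831200))/(1+1/25) = 8023/10000 ≈ 0.802300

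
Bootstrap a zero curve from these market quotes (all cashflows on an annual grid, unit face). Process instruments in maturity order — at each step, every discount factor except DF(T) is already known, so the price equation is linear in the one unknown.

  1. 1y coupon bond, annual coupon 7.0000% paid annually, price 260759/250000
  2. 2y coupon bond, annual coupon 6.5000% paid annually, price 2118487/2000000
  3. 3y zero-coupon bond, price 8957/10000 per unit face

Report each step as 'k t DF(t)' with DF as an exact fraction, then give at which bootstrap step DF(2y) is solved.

1 1 2437/2500
2 2 9351/10000
3 3 8957/10000
DF(2y) is solved at step 2

step 1 [1y] bond c/1=7/100: DF=(260759/250000 − 7/100·(0))/(1+7/100) = 2437/2500 ≈ 0.974800
step 2 [2y] bond c/1=13/200: DF=(2118487/2000000 − 13/200·(0.974800))/(1+13/200) = 9351/10000 ≈ 0.935100
step 3 [3y] zero: DF = P = 8957/10000 ≈ 0.895700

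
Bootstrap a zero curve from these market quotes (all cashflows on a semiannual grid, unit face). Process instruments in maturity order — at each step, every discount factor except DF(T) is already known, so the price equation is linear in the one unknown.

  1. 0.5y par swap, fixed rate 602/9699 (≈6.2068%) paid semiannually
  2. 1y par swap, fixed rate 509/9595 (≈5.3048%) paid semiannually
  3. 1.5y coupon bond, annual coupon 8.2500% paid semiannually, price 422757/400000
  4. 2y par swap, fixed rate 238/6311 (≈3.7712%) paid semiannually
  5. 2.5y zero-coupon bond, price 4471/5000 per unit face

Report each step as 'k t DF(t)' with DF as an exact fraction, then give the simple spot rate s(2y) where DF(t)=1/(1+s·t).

1 1/2 9699/10000
2 1 9491/10000
3 3/2 939/1000
4 2 4643/5000
5 5/2 4471/5000
s(2y) = (1/(4643/5000) − 1)/(2) = 357/9286 ≈ 3.8445%

step 1 [0.5y] swap r/2=301/9699: DF=(1 − 301/9699·(0))/(1+301/9699) = 9699/10000 ≈ 0.969900
step 2 [1y] swap r/2=509/19190: DF=(1 − 509/19190·(0.969900))/(1+509/19190) = 9491/10000 ≈ 0.949100
step 3 [1.5y] bond c/2=33/800: DF=(422757/400000 − 33/800·(0.969900+0.949100))/(1+33/800) = 939/1000 ≈ 0.939000
step 4 [2y] swap r/2=119/6311: DF=(1 − 119/6311·(0.969900+0.949100+0.939000))/(1+119/6311) = 4643/5000 ≈ 0.928600
step 5 [2.5y] zero: DF = P = 4471/5000 ≈ 0.894200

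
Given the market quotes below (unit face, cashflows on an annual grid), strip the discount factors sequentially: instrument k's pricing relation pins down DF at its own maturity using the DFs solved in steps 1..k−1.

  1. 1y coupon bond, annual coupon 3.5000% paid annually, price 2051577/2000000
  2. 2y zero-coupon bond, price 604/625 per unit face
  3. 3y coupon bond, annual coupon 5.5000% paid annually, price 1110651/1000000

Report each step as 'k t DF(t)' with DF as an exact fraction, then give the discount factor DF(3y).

1 1 9911/10000
2 2 604/625
3 3 9507/10000
DF(3y) = 9507/10000 ≈ 0.950700

step 1 [1y] bond c/1=7/200: DF=(2051577/2000000 − 7/200·(0))/(1+7/200) = 9911/10000 ≈ 0.991100
step 2 [2y] zero: DF = P = 604/625 ≈ 0.966400
step 3 [3y] bond c/1=11/200: DF=(1110651/1000000 − 11/200·(0.991100+0.966400))/(1+11/200) = 9507/10000 ≈ 0.950700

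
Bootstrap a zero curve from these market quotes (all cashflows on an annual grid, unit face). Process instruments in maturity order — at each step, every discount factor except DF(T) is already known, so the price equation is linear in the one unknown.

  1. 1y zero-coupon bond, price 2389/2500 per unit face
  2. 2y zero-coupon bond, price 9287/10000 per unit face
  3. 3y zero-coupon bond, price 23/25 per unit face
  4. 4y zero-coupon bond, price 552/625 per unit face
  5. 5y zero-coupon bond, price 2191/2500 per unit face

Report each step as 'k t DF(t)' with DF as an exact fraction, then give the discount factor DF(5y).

1 1 2389/2500
2 2 9287/10000
3 3 23/25
4 4 552/625
5 5 2191/2500
DF(5y) = 2191/2500 ≈ 0.876400

step 1 [1y] zero: DF = P = 2389/2500 ≈ 0.955600
step 2 [2y] zero: DF = P = 9287/10000 ≈ 0.928700
step 3 [3y] zero: DF = P = 23/25 ≈ 0.920000
step 4 [4y] zero: DF = P = 552/625 ≈ 0.883200
step 5 [5y] zero: DF = P = 2191/2500 ≈ 0.876400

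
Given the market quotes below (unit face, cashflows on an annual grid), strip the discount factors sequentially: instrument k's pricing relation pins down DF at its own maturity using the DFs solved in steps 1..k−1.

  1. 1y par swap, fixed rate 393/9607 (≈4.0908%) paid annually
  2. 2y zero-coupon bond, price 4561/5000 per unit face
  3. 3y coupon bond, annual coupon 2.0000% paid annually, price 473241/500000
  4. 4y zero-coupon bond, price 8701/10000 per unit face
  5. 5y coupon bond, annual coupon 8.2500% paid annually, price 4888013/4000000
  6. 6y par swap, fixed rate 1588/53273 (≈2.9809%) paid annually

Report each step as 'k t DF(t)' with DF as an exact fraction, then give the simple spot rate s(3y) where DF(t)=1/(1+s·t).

step 1 [1y] swap r/1=393/9607: DF=(1 − 393/9607·(0))/(1+393/9607) = 9607/10000 ≈ 0.960700
step 2 [2y] zero: DF = P = 4561/5000 ≈ 0.912200
step 3 [3y] bond c/1=1/50: DF=(473241/500000 − 1/50·(0.960700+0.912200))/(1+1/50) = 557/625 ≈ 0.891200
step 4 [4y] zero: DF = P = 8701/10000 ≈ 0.870100
step 5 [5y] bond c/1=33/400: DF=(4888013/4000000 − 33/400·(0.960700+0.912200+0.891200+0.870100))/(1+33/400) = 8519/10000 ≈ 0.851900
step 6 [6y] swap r/1=1588/53273: DF=(1 − 1588/53273·(0.960700+0.912200+0.891200+0.870100+0.851900))/(1+1588/53273) = 2103/2500 ≈ 0.841200

1 1 9607/10000
2 2 4561/5000
3 3 557/625
4 4 8701/10000
5 5 8519/10000
6 6 2103/2500
s(3y) = (1/(557/625) − 1)/(3) = 68/1671 ≈ 4.0694%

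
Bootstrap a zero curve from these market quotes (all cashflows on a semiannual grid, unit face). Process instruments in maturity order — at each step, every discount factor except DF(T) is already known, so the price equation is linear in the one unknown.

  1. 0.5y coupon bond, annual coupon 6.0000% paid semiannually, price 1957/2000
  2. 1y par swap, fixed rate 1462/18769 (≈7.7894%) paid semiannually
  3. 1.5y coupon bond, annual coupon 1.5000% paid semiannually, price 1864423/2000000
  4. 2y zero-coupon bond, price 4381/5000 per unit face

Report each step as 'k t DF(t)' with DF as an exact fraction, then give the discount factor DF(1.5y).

step 1 [0.5y] bond c/2=3/100: DF=(1957/2000 − 3/100·(0))/(1+3/100) = 19/20 ≈ 0.950000
step 2 [1y] swap r/2=731/18769: DF=(1 − 731/18769·(0.950000))/(1+731/18769) = 9269/10000 ≈ 0.926900
step 3 [1.5y] bond c/2=3/400: DF=(1864423/2000000 − 3/400·(0.950000+0.926900))/(1+3/400) = 9113/10000 ≈ 0.911300
step 4 [2y] zero: DF = P = 4381/5000 ≈ 0.876200

1 1/2 19/20
2 1 9269/10000
3 3/2 9113/10000
4 2 4381/5000
DF(1.5y) = 9113/10000 ≈ 0.911300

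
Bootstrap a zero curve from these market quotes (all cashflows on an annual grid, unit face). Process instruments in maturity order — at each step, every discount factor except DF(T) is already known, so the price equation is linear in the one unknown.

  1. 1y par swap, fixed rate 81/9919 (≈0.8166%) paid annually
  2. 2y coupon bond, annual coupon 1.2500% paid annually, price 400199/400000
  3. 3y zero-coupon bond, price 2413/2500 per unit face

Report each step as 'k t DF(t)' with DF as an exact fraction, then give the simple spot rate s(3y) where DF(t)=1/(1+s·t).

1 1 9919/10000
2 2 9759/10000
3 3 2413/2500
s(3y) = (1/(2413/2500) − 1)/(3) = 29/2413 ≈ 1.2018%

step 1 [1y] swap r/1=81/9919: DF=(1 − 81/9919·(0))/(1+81/9919) = 9919/10000 ≈ 0.991900
step 2 [2y] bond c/1=1/80: DF=(400199/400000 − 1/80·(0.991900))/(1+1/80) = 9759/10000 ≈ 0.975900
step 3 [3y] zero: DF = P = 2413/2500 ≈ 0.965200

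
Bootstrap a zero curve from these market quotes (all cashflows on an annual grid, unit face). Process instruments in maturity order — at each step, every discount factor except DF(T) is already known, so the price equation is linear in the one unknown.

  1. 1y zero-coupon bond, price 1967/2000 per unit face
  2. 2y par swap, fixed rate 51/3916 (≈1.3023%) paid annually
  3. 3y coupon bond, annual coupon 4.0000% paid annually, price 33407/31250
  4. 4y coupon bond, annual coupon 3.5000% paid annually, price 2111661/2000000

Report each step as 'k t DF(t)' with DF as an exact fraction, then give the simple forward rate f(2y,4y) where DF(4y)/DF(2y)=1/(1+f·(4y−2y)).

1 1 1967/2000
2 2 1949/2000
3 3 4763/5000
4 4 9217/10000
f(2y,4y) = ((1949/2000)/(9217/10000) − 1)/(2) = 264/9217 ≈ 2.8643%

step 1 [1y] zero: DF = P = 1967/2000 ≈ 0.983500
step 2 [2y] swap r/1=51/3916: DF=(1 − 51/3916·(0.983500))/(1+51/3916) = 1949/2000 ≈ 0.974500
step 3 [3y] bond c/1=1/25: DF=(33407/31250 − 1/25·(0.983500+0.974500))/(1+1/25) = 4763/5000 ≈ 0.952600
step 4 [4y] bond c/1=7/200: DF=(2111661/2000000 − 7/200·(0.983500+0.974500+0.952600))/(1+7/200) = 9217/10000 ≈ 0.921700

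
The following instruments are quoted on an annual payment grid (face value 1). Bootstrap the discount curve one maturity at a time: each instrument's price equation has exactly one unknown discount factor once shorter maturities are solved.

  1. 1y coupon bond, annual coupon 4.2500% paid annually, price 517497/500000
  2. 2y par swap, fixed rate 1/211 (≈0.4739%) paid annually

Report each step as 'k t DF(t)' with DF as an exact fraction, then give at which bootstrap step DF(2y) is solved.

1 1 1241/1250
2 2 4953/5000
DF(2y) is solved at step 2

step 1 [1y] bond c/1=17/400: DF=(517497/500000 − 17/400·(0))/(1+17/400) = 1241/1250 ≈ 0.992800
step 2 [2y] swap r/1=1/211: DF=(1 − 1/211·(0.992800))/(1+1/211) = 4953/5000 ≈ 0.990600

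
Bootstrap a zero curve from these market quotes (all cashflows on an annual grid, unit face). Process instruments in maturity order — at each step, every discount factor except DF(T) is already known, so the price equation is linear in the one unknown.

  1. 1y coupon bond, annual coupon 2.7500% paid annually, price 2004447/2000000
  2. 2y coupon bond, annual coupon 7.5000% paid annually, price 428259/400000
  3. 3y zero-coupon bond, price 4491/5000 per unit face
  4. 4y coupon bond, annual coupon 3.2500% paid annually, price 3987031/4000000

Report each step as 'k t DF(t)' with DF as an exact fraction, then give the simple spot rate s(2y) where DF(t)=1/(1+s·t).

step 1 [1y] bond c/1=11/400: DF=(2004447/2000000 − 11/400·(0))/(1+11/400) = 4877/5000 ≈ 0.975400
step 2 [2y] bond c/1=3/40: DF=(428259/400000 − 3/40·(0.975400))/(1+3/40) = 9279/10000 ≈ 0.927900
step 3 [3y] zero: DF = P = 4491/5000 ≈ 0.898200
step 4 [4y] bond c/1=13/400: DF=(3987031/4000000 − 13/400·(0.975400+0.927900+0.898200))/(1+13/400) = 2193/2500 ≈ 0.877200

1 1 4877/5000
2 2 9279/10000
3 3 4491/5000
4 4 2193/2500
s(2y) = (1/(9279/10000) − 1)/(2) = 721/18558 ≈ 3.8851%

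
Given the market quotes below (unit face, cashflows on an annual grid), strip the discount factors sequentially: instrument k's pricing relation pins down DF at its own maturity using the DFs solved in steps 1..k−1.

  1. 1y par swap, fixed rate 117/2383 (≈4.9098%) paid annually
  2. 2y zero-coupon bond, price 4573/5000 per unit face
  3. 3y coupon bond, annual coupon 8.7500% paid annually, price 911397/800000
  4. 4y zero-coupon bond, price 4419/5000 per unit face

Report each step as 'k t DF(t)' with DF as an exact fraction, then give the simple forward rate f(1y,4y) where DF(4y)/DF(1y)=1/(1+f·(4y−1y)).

step 1 [1y] swap r/1=117/2383: DF=(1 − 117/2383·(0))/(1+117/2383) = 2383/2500 ≈ 0.953200
step 2 [2y] zero: DF = P = 4573/5000 ≈ 0.914600
step 3 [3y] bond c/1=7/80: DF=(911397/800000 − 7/80·(0.953200+0.914600))/(1+7/80) = 8973/10000 ≈ 0.897300
step 4 [4y] zero: DF = P = 4419/5000 ≈ 0.883800

1 1 2383/2500
2 2 4573/5000
3 3 8973/10000
4 4 4419/5000
f(1y,4y) = ((2383/2500)/(4419/5000) − 1)/(3) = 347/13257 ≈ 2.6175%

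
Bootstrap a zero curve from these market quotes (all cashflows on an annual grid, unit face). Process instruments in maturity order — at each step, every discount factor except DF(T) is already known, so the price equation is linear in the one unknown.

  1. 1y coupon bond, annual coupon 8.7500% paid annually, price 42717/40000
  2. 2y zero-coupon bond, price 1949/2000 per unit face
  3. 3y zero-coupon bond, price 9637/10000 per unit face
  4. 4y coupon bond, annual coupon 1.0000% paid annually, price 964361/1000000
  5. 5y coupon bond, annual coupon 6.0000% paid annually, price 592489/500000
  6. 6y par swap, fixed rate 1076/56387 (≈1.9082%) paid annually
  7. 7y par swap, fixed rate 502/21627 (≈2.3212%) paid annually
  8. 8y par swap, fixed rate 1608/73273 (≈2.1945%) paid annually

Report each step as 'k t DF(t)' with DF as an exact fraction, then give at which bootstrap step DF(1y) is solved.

1 1 491/500
2 2 1949/2000
3 3 9637/10000
4 4 9259/10000
5 5 4501/5000
6 6 2231/2500
7 7 4247/5000
8 8 1049/1250
DF(1y) is solved at step 1

step 1 [1y] bond c/1=7/80: DF=(42717/40000 − 7/80·(0))/(1+7/80) = 491/500 ≈ 0.982000
step 2 [2y] zero: DF = P = 1949/2000 ≈ 0.974500
step 3 [3y] zero: DF = P = 9637/10000 ≈ 0.963700
step 4 [4y] bond c/1=1/100: DF=(964361/1000000 − 1/100·(0.982000+0.974500+0.963700))/(1+1/100) = 9259/10000 ≈ 0.925900
step 5 [5y] bond c/1=3/50: DF=(592489/500000 − 3/50·(0.982000+0.974500+0.963700+0.925900))/(1+3/50) = 4501/5000 ≈ 0.900200
step 6 [6y] swap r/1=1076/56387: DF=(1 − 1076/56387·(0.982000+0.974500+0.963700+0.925900+0.900200))/(1+1076/56387) = 2231/2500 ≈ 0.892400
step 7 [7y] swap r/1=502/21627: DF=(1 − 502/21627·(0.982000+0.974500+0.963700+0.925900+0.900200+0.892400))/(1+502/21627) = 4247/5000 ≈ 0.849400
step 8 [8y] swap r/1=1608/73273: DF=(1 − 1608/73273·(0.982000+0.974500+0.963700+0.925900+0.900200+0.892400+0.849400))/(1+1608/73273) = 1049/1250 ≈ 0.839200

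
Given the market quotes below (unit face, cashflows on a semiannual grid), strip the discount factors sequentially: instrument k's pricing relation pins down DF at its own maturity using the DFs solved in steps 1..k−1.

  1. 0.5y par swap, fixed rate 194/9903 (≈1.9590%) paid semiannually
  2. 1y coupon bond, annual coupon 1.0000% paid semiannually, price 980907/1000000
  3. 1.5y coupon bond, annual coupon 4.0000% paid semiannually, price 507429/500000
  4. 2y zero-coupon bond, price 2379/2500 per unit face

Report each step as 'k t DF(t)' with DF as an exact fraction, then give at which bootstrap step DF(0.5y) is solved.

step 1 [0.5y] swap r/2=97/9903: DF=(1 − 97/9903·(0))/(1+97/9903) = 9903/10000 ≈ 0.990300
step 2 [1y] bond c/2=1/200: DF=(980907/1000000 − 1/200·(0.990300))/(1+1/200) = 9711/10000 ≈ 0.971100
step 3 [1.5y] bond c/2=1/50: DF=(507429/500000 − 1/50·(0.990300+0.971100))/(1+1/50) = 1913/2000 ≈ 0.956500
step 4 [2y] zero: DF = P = 2379/2500 ≈ 0.951600

1 1/2 9903/10000
2 1 9711/10000
3 3/2 1913/2000
4 2 2379/2500
DF(0.5y) is solved at step 1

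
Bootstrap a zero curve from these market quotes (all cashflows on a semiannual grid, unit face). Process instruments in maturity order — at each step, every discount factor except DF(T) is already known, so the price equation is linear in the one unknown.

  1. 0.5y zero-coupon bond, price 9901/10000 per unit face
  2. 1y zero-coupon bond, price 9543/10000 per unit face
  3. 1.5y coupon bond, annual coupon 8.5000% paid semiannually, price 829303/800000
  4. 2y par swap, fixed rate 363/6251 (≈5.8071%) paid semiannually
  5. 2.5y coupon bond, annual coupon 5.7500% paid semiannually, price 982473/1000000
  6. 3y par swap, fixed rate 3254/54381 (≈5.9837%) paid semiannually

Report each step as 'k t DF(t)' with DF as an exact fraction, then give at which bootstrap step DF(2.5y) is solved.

1 1/2 9901/10000
2 1 9543/10000
3 3/2 9151/10000
4 2 8911/10000
5 5/2 4251/5000
6 3 8373/10000
DF(2.5y) is solved at step 5

step 1 [0.5y] zero: DF = P = 9901/10000 ≈ 0.990100
step 2 [1y] zero: DF = P = 9543/10000 ≈ 0.954300
step 3 [1.5y] bond c/2=17/400: DF=(829303/800000 − 17/400·(0.990100+0.954300))/(1+17/400) = 9151/10000 ≈ 0.915100
step 4 [2y] swap r/2=363/12502: DF=(1 − 363/12502·(0.990100+0.954300+0.915100))/(1+363/12502) = 8911/10000 ≈ 0.891100
step 5 [2.5y] bond c/2=23/800: DF=(982473/1000000 − 23/800·(0.990100+0.954300+0.915100+0.891100))/(1+23/800) = 4251/5000 ≈ 0.850200
step 6 [3y] swap r/2=1627/54381: DF=(1 − 1627/54381·(0.990100+0.954300+0.915100+0.891100+0.850200))/(1+1627/54381) = 8373/10000 ≈ 0.837300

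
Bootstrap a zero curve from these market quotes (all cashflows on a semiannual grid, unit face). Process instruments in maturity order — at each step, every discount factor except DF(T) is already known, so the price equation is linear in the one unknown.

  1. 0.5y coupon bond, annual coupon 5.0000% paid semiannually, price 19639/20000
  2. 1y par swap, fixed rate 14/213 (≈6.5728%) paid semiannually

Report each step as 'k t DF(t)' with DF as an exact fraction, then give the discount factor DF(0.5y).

step 1 [0.5y] bond c/2=1/40: DF=(19639/20000 − 1/40·(0))/(1+1/40) = 479/500 ≈ 0.958000
step 2 [1y] swap r/2=7/213: DF=(1 − 7/213·(0.958000))/(1+7/213) = 9377/10000 ≈ 0.937700

1 1/2 479/500
2 1 9377/10000
DF(0.5y) = 479/500 ≈ 0.958000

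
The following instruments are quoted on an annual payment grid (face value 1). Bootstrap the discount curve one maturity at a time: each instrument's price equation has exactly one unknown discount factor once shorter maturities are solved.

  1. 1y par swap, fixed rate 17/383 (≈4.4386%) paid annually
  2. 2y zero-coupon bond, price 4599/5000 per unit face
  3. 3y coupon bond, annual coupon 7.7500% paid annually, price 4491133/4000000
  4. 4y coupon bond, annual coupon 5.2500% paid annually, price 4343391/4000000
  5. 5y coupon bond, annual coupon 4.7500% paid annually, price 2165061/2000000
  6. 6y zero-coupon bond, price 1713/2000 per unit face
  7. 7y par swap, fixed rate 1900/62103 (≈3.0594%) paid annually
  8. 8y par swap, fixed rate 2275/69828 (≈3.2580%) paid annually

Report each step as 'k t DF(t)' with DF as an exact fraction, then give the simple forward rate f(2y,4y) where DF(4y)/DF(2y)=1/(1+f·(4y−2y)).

1 1 383/400
2 2 4599/5000
3 3 907/1000
4 4 558/625
5 5 8667/10000
6 6 1713/2000
7 7 81/100
8 8 309/400
f(2y,4y) = ((4599/5000)/(558/625) − 1)/(2) = 15/992 ≈ 1.5121%

step 1 [1y] swap r/1=17/383: DF=(1 − 17/383·(0))/(1+17/383) = 383/400 ≈ 0.957500
step 2 [2y] zero: DF = P = 4599/5000 ≈ 0.919800
step 3 [3y] bond c/1=31/400: DF=(4491133/4000000 − 31/400·(0.957500+0.919800))/(1+31/400) = 907/1000 ≈ 0.907000
step 4 [4y] bond c/1=21/400: DF=(4343391/4000000 − 21/400·(0.957500+0.919800+0.907000))/(1+21/400) = 558/625 ≈ 0.892800
step 5 [5y] bond c/1=19/400: DF=(2165061/2000000 − 19/400·(0.957500+0.919800+0.907000+0.892800))/(1+19/400) = 8667/10000 ≈ 0.866700
step 6 [6y] zero: DF = P = 1713/2000 ≈ 0.856500
step 7 [7y] swap r/1=1900/62103: DF=(1 − 1900/62103·(0.957500+0.919800+0.907000+0.892800+0.866700+0.856500))/(1+1900/62103) = 81/100 ≈ 0.810000
step 8 [8y] swap r/1=2275/69828: DF=(1 − 2275/69828·(0.957500+0.919800+0.907000+0.892800+0.866700+0.856500+0.810000))/(1+2275/69828) = 309/400 ≈ 0.772500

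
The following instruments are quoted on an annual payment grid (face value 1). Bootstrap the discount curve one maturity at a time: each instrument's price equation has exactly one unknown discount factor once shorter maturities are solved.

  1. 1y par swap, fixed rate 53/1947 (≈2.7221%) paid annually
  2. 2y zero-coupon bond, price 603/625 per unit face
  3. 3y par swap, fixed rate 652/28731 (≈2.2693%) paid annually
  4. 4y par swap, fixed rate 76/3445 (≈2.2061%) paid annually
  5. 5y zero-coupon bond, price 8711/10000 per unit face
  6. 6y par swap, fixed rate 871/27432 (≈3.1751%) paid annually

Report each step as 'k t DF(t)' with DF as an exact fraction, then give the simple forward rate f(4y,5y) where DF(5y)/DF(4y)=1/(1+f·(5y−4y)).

step 1 [1y] swap r/1=53/1947: DF=(1 − 53/1947·(0))/(1+53/1947) = 1947/2000 ≈ 0.973500
step 2 [2y] zero: DF = P = 603/625 ≈ 0.964800
step 3 [3y] swap r/1=652/28731: DF=(1 − 652/28731·(0.973500+0.964800))/(1+652/28731) = 2337/2500 ≈ 0.934800
step 4 [4y] swap r/1=76/3445: DF=(1 − 76/3445·(0.973500+0.964800+0.934800))/(1+76/3445) = 2291/2500 ≈ 0.916400
step 5 [5y] zero: DF = P = 8711/10000 ≈ 0.871100
step 6 [6y] swap r/1=871/27432: DF=(1 − 871/27432·(0.973500+0.964800+0.934800+0.916400+0.871100))/(1+871/27432) = 4129/5000 ≈ 0.825800

1 1 1947/2000
2 2 603/625
3 3 2337/2500
4 4 2291/2500
5 5 8711/10000
6 6 4129/5000
f(4y,5y) = ((2291/2500)/(8711/10000) − 1)/(1) = 453/8711 ≈ 5.2003%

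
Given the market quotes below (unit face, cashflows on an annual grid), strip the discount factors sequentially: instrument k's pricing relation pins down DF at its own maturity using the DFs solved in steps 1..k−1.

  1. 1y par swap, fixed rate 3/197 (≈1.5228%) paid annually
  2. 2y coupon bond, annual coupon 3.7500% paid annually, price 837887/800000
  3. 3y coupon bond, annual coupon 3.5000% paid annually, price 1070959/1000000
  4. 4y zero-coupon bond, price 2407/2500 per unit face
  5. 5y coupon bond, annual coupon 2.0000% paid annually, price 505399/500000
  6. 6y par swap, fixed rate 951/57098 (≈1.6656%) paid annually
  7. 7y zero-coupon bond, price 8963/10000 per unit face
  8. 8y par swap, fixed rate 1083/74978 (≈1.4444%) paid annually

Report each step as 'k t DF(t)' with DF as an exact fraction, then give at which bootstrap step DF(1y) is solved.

1 1 197/200
2 2 9739/10000
3 3 1937/2000
4 4 2407/2500
5 5 9147/10000
6 6 9049/10000
7 7 8963/10000
8 8 8917/10000
DF(1y) is solved at step 1

step 1 [1y] swap r/1=3/197: DF=(1 − 3/197·(0))/(1+3/197) = 197/200 ≈ 0.985000
step 2 [2y] bond c/1=3/80: DF=(837887/800000 − 3/80·(0.985000))/(1+3/80) = 9739/10000 ≈ 0.973900
step 3 [3y] bond c/1=7/200: DF=(1070959/1000000 − 7/200·(0.985000+0.973900))/(1+7/200) = 1937/2000 ≈ 0.968500
step 4 [4y] zero: DF = P = 2407/2500 ≈ 0.962800
step 5 [5y] bond c/1=1/50: DF=(505399/500000 − 1/50·(0.985000+0.973900+0.968500+0.962800))/(1+1/50) = 9147/10000 ≈ 0.914700
step 6 [6y] swap r/1=951/57098: DF=(1 − 951/57098·(0.985000+0.973900+0.968500+0.962800+0.914700))/(1+951/57098) = 9049/10000 ≈ 0.904900
step 7 [7y] zero: DF = P = 8963/10000 ≈ 0.896300
step 8 [8y] swap r/1=1083/74978: DF=(1 − 1083/74978·(0.985000+0.973900+0.968500+0.962800+0.914700+0.904900+0.896300))/(1+1083/74978) = 8917/10000 ≈ 0.891700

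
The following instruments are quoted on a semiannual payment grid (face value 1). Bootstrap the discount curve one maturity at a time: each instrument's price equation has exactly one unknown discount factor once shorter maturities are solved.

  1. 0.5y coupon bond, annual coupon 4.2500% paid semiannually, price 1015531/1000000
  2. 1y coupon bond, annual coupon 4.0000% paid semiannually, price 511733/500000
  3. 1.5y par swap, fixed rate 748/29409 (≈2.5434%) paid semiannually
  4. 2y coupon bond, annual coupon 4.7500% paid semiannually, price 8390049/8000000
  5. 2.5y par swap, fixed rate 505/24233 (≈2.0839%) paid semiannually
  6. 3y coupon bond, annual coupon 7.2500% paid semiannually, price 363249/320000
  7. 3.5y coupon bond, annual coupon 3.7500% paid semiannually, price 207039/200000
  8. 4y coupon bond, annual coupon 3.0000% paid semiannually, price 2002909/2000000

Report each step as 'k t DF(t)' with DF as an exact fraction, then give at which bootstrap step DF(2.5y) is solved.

1 1/2 1243/1250
2 1 9839/10000
3 3/2 4813/5000
4 2 4781/5000
5 5/2 1899/2000
6 3 9259/10000
7 7/2 9099/10000
8 4 8879/10000
DF(2.5y) is solved at step 5

step 1 [0.5y] bond c/2=17/800: DF=(1015531/1000000 − 17/800·(0))/(1+17/800) = 1243/1250 ≈ 0.994400
step 2 [1y] bond c/2=1/50: DF=(511733/500000 − 1/50·(0.994400))/(1+1/50) = 9839/10000 ≈ 0.983900
step 3 [1.5y] swap r/2=374/29409: DF=(1 − 374/29409·(0.994400+0.983900))/(1+374/29409) = 4813/5000 ≈ 0.962600
step 4 [2y] bond c/2=19/800: DF=(8390049/8000000 − 19/800·(0.994400+0.983900+0.962600))/(1+19/800) = 4781/5000 ≈ 0.956200
step 5 [2.5y] swap r/2=505/48466: DF=(1 − 505/48466·(0.994400+0.983900+0.962600+0.956200))/(1+505/48466) = 1899/2000 ≈ 0.949500
step 6 [3y] bond c/2=29/800: DF=(363249/320000 − 29/800·(0.994400+0.983900+0.962600+0.956200+0.949500))/(1+29/800) = 9259/10000 ≈ 0.925900
step 7 [3.5y] bond c/2=3/160: DF=(207039/200000 − 3/160·(0.994400+0.983900+0.962600+0.956200+0.949500+0.925900))/(1+3/160) = 9099/10000 ≈ 0.909900
step 8 [4y] bond c/2=3/200: DF=(2002909/2000000 − 3/200·(0.994400+0.983900+0.962600+0.956200+0.949500+0.925900+0.909900))/(1+3/200) = 8879/10000 ≈ 0.887900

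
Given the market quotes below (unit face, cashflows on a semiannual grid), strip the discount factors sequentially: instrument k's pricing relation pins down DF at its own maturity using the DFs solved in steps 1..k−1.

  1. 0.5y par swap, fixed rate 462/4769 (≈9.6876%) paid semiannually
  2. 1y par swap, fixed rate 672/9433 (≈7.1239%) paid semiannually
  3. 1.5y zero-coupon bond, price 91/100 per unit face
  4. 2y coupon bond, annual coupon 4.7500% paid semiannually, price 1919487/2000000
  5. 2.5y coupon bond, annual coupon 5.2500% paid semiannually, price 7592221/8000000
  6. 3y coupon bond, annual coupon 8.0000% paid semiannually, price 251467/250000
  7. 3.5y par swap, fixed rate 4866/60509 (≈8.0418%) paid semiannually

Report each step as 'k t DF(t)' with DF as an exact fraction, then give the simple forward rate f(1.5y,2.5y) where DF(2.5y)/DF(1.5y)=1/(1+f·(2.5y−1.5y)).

1 1/2 4769/5000
2 1 583/625
3 3/2 91/100
4 2 4363/5000
5 5/2 8309/10000
6 3 7941/10000
7 7/2 7567/10000
f(1.5y,2.5y) = ((91/100)/(8309/10000) − 1)/(1) = 113/1187 ≈ 9.5198%

step 1 [0.5y] swap r/2=231/4769: DF=(1 − 231/4769·(0))/(1+231/4769) = 4769/5000 ≈ 0.953800
step 2 [1y] swap r/2=336/9433: DF=(1 − 336/9433·(0.953800))/(1+336/9433) = 583/625 ≈ 0.932800
step 3 [1.5y] zero: DF = P = 91/100 ≈ 0.910000
step 4 [2y] bond c/2=19/800: DF=(1919487/2000000 − 19/800·(0.953800+0.932800+0.910000))/(1+19/800) = 4363/5000 ≈ 0.872600
step 5 [2.5y] bond c/2=21/800: DF=(7592221/8000000 − 21/800·(0.953800+0.932800+0.910000+0.872600))/(1+21/800) = 8309/10000 ≈ 0.830900
step 6 [3y] bond c/2=1/25: DF=(251467/250000 − 1/25·(0.953800+0.932800+0.910000+0.872600+0.830900))/(1+1/25) = 7941/10000 ≈ 0.794100
step 7 [3.5y] swap r/2=2433/60509: DF=(1 − 2433/60509·(0.953800+0.932800+0.910000+0.872600+0.830900+0.794100))/(1+2433/60509) = 7567/10000 ≈ 0.756700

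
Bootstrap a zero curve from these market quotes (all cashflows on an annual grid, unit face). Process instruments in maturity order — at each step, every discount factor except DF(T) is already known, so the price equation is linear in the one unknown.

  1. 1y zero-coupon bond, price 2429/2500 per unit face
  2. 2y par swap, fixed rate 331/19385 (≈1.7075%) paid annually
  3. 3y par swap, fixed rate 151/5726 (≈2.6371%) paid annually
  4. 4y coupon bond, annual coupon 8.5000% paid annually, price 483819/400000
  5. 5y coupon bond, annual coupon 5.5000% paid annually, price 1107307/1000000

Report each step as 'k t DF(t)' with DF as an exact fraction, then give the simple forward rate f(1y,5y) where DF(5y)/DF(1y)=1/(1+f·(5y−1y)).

1 1 2429/2500
2 2 9669/10000
3 3 1849/2000
4 4 1781/2000
5 5 8539/10000
f(1y,5y) = ((2429/2500)/(8539/10000) − 1)/(4) = 1177/34156 ≈ 3.4460%

step 1 [1y] zero: DF = P = 2429/2500 ≈ 0.971600
step 2 [2y] swap r/1=331/19385: DF=(1 − 331/19385·(0.971600))/(1+331/19385) = 9669/10000 ≈ 0.966900
step 3 [3y] swap r/1=151/5726: DF=(1 − 151/5726·(0.971600+0.966900))/(1+151/5726) = 1849/2000 ≈ 0.924500
step 4 [4y] bond c/1=17/200: DF=(483819/400000 − 17/200·(0.971600+0.966900+0.924500))/(1+17/200) = 1781/2000 ≈ 0.890500
step 5 [5y] bond c/1=11/200: DF=(1107307/1000000 − 11/200·(0.971600+0.966900+0.924500+0.890500))/(1+11/200) = 8539/10000 ≈ 0.853900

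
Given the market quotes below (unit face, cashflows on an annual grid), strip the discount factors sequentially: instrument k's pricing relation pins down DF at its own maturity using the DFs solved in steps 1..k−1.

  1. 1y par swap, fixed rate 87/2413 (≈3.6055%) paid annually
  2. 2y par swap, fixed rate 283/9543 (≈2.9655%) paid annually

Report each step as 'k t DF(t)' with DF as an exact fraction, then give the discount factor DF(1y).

step 1 [1y] swap r/1=87/2413: DF=(1 − 87/2413·(0))/(1+87/2413) = 2413/2500 ≈ 0.965200
step 2 [2y] swap r/1=283/9543: DF=(1 − 283/9543·(0.965200))/(1+283/9543) = 4717/5000 ≈ 0.943400

1 1 2413/2500
2 2 4717/5000
DF(1y) = 2413/2500 ≈ 0.965200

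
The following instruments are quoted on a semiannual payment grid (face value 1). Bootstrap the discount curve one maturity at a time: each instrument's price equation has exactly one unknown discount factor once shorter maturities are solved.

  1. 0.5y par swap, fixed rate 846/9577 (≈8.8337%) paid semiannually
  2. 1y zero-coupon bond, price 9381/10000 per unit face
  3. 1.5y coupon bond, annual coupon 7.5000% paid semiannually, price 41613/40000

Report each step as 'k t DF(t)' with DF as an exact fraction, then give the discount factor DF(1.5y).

step 1 [0.5y] swap r/2=423/9577: DF=(1 − 423/9577·(0))/(1+423/9577) = 9577/10000 ≈ 0.957700
step 2 [1y] zero: DF = P = 9381/10000 ≈ 0.938100
step 3 [1.5y] bond c/2=3/80: DF=(41613/40000 − 3/80·(0.957700+0.938100))/(1+3/80) = 4671/5000 ≈ 0.934200

1 1/2 9577/10000
2 1 9381/10000
3 3/2 4671/5000
DF(1.5y) = 4671/5000 ≈ 0.934200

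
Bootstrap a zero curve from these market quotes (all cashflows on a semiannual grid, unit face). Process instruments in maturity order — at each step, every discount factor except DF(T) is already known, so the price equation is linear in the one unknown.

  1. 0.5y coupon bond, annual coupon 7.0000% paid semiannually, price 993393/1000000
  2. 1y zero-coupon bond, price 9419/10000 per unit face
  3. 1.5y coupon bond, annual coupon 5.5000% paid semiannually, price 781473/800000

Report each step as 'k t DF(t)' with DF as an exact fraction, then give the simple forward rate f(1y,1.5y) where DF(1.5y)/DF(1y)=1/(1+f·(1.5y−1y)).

1 1/2 4799/5000
2 1 9419/10000
3 3/2 4499/5000
f(1y,1.5y) = ((9419/10000)/(4499/5000) − 1)/(1/2) = 421/4499 ≈ 9.3576%

step 1 [0.5y] bond c/2=7/200: DF=(993393/1000000 − 7/200·(0))/(1+7/200) = 4799/5000 ≈ 0.959800
step 2 [1y] zero: DF = P = 9419/10000 ≈ 0.941900
step 3 [1.5y] bond c/2=11/400: DF=(781473/800000 − 11/400·(0.959800+0.941900))/(1+11/400) = 4499/5000 ≈ 0.899800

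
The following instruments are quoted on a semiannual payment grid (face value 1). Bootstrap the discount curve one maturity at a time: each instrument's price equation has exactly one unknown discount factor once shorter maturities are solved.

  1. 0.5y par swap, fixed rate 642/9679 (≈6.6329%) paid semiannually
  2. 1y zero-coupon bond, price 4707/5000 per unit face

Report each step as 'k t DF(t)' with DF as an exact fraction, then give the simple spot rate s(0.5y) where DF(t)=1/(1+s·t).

step 1 [0.5y] swap r/2=321/9679: DF=(1 − 321/9679·(0))/(1+321/9679) = 9679/10000 ≈ 0.967900
step 2 [1y] zero: DF = P = 4707/5000 ≈ 0.941400

1 1/2 9679/10000
2 1 4707/5000
s(0.5y) = (1/(9679/10000) − 1)/(1/2) = 642/9679 ≈ 6.6329%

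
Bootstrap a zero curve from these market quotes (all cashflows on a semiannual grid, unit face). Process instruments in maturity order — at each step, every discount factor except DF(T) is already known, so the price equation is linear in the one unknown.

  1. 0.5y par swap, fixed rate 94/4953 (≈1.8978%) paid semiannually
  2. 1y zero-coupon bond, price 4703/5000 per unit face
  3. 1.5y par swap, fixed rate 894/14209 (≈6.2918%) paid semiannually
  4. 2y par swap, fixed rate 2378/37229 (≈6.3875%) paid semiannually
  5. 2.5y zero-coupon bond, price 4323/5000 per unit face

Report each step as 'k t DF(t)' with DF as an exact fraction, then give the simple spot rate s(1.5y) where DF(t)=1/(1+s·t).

1 1/2 4953/5000
2 1 4703/5000
3 3/2 4553/5000
4 2 8811/10000
5 5/2 4323/5000
s(1.5y) = (1/(4553/5000) − 1)/(3/2) = 298/4553 ≈ 6.5451%

step 1 [0.5y] swap r/2=47/4953: DF=(1 − 47/4953·(0))/(1+47/4953) = 4953/5000 ≈ 0.990600
step 2 [1y] zero: DF = P = 4703/5000 ≈ 0.940600
step 3 [1.5y] swap r/2=447/14209: DF=(1 − 447/14209·(0.990600+0.940600))/(1+447/14209) = 4553/5000 ≈ 0.910600
step 4 [2y] swap r/2=1189/37229: DF=(1 − 1189/37229·(0.990600+0.940600+0.910600))/(1+1189/37229) = 8811/10000 ≈ 0.881100
step 5 [2.5y] zero: DF = P = 4323/5000 ≈ 0.864600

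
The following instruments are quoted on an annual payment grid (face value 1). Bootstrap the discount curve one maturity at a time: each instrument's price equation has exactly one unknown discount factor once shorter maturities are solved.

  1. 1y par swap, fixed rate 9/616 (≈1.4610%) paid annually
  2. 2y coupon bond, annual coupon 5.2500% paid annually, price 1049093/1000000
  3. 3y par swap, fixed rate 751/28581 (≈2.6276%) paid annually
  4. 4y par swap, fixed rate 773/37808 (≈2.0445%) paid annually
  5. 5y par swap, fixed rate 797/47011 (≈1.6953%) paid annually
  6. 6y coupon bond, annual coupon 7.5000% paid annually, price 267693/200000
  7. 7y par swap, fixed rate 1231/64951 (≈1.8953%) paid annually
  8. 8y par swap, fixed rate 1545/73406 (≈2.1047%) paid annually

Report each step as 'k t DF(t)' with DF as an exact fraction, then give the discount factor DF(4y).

step 1 [1y] swap r/1=9/616: DF=(1 − 9/616·(0))/(1+9/616) = 616/625 ≈ 0.985600
step 2 [2y] bond c/1=21/400: DF=(1049093/1000000 − 21/400·(0.985600))/(1+21/400) = 2369/2500 ≈ 0.947600
step 3 [3y] swap r/1=751/28581: DF=(1 − 751/28581·(0.985600+0.947600))/(1+751/28581) = 9249/10000 ≈ 0.924900
step 4 [4y] swap r/1=773/37808: DF=(1 − 773/37808·(0.985600+0.947600+0.924900))/(1+773/37808) = 9227/10000 ≈ 0.922700
step 5 [5y] swap r/1=797/47011: DF=(1 − 797/47011·(0.985600+0.947600+0.924900+0.922700))/(1+797/47011) = 9203/10000 ≈ 0.920300
step 6 [6y] bond c/1=3/40: DF=(267693/200000 − 3/40·(0.985600+0.947600+0.924900+0.922700+0.920300))/(1+3/40) = 9171/10000 ≈ 0.917100
step 7 [7y] swap r/1=1231/64951: DF=(1 − 1231/64951·(0.985600+0.947600+0.924900+0.922700+0.920300+0.917100))/(1+1231/64951) = 8769/10000 ≈ 0.876900
step 8 [8y] swap r/1=1545/73406: DF=(1 − 1545/73406·(0.985600+0.947600+0.924900+0.922700+0.920300+0.917100+0.876900))/(1+1545/73406) = 1691/2000 ≈ 0.845500

1 1 616/625
2 2 2369/2500
3 3 9249/10000
4 4 9227/10000
5 5 9203/10000
6 6 9171/10000
7 7 8769/10000
8 8 1691/2000
DF(4y) = 9227/10000 ≈ 0.922700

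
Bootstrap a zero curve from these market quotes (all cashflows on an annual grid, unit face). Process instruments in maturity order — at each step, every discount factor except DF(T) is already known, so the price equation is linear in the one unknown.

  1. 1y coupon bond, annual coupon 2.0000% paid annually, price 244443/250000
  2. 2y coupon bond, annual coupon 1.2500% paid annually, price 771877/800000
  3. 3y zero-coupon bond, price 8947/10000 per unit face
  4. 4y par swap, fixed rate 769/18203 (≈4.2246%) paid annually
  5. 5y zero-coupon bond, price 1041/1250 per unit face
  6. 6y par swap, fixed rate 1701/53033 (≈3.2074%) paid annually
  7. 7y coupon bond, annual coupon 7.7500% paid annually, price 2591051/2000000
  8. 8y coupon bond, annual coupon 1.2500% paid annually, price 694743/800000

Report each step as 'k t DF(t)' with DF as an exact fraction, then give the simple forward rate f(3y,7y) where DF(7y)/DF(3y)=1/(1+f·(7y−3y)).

1 1 4793/5000
2 2 9411/10000
3 3 8947/10000
4 4 4231/5000
5 5 1041/1250
6 6 8299/10000
7 7 8209/10000
8 8 7821/10000
f(3y,7y) = ((8947/10000)/(8209/10000) − 1)/(4) = 369/16418 ≈ 2.2475%

step 1 [1y] bond c/1=1/50: DF=(244443/250000 − 1/50·(0))/(1+1/50) = 4793/5000 ≈ 0.958600
step 2 [2y] bond c/1=1/80: DF=(771877/800000 − 1/80·(0.958600))/(1+1/80) = 9411/10000 ≈ 0.941100
step 3 [3y] zero: DF = P = 8947/10000 ≈ 0.894700
step 4 [4y] swap r/1=769/18203: DF=(1 − 769/18203·(0.958600+0.941100+0.894700))/(1+769/18203) = 4231/5000 ≈ 0.846200
step 5 [5y] zero: DF = P = 1041/1250 ≈ 0.832800
step 6 [6y] swap r/1=1701/53033: DF=(1 − 1701/53033·(0.958600+0.941100+0.894700+0.846200+0.832800))/(1+1701/53033) = 8299/10000 ≈ 0.829900
step 7 [7y] bond c/1=31/400: DF=(2591051/2000000 − 31/400·(0.958600+0.941100+0.894700+0.846200+0.832800+0.829900))/(1+31/400) = 8209/10000 ≈ 0.820900
step 8 [8y] bond c/1=1/80: DF=(694743/800000 − 1/80·(0.958600+0.941100+0.894700+0.846200+0.832800+0.829900+0.820900))/(1+1/80) = 7821/10000 ≈ 0.782100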